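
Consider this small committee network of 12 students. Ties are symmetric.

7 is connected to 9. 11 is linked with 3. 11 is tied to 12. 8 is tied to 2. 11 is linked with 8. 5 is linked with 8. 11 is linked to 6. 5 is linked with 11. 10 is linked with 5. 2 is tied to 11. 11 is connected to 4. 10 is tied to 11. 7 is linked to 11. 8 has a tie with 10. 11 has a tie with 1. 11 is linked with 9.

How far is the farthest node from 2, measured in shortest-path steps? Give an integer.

Distances from 2: 1:2, 3:2, 4:2, 5:2, 6:2, 7:2, 8:1, 9:2, 10:2, 11:1, 12:2.
The largest is 2 (to 4, 3, 6, 1, 10, 12, 9, 7, and 5), so the eccentricity of 2 is 2.

2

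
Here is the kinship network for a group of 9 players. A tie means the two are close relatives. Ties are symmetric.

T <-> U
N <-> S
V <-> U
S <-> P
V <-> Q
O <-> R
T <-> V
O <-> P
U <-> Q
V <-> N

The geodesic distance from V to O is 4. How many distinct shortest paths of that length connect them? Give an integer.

1

The shortest distance is 4, and the only length-4 path is V–N–S–P–O. So there is exactly 1 shortest path.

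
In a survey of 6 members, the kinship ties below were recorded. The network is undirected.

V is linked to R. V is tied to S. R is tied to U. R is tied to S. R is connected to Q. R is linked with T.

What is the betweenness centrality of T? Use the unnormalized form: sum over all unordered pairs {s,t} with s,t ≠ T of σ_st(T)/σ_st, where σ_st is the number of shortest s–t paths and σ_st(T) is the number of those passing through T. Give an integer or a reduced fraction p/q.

0

No shortest path between any pair of other nodes passes through T.
Summing the contributions gives betweenness(T) = 0.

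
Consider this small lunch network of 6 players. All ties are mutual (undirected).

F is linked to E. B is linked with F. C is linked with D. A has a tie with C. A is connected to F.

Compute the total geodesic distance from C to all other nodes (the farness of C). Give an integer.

Distances from C: A:1, B:3, D:1, E:3, F:2.
Sum = 1 + 3 + 1 + 3 + 2 = 10.

10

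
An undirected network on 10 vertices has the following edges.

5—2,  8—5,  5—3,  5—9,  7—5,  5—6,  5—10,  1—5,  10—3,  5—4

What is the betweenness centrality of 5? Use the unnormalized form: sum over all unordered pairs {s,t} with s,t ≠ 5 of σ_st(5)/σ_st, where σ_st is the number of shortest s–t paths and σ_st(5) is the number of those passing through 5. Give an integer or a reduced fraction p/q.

Pairs whose geodesics pass through 5 — 2–9: 1; 2–7: 1; 2–8: 1; 2–3: 1; 2–1: 1; 2–4: 1; 2–10: 1; 2–6: 1; 9–7: 1; 9–8: 1; 9–3: 1; 9–1: 1; 9–4: 1; 9–10: 1 … (+21 more pairs).
All other pairs contribute 0.
Summing the contributions gives betweenness(5) = 35.

35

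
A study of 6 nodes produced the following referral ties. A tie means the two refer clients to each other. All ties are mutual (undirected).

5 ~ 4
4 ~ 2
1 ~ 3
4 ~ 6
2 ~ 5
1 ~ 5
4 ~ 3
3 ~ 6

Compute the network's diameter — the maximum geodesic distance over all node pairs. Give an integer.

2

Eccentricity of each node (its greatest distance to any other): 1:2, 2:2, 3:2, 4:2, 5:2, 6:2.
The maximum eccentricity is 2, realized for instance by the pair 4–1 via 4 – 3 – 1. So the diameter is 2.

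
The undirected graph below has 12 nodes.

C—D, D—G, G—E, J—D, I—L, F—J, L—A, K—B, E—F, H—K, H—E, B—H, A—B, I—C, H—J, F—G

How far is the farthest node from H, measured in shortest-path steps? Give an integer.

4

Distances from H: A:2, B:1, C:3, D:2, E:1, F:2, G:2, I:4, J:1, K:1, L:3.
The largest is 4 (to I), so the eccentricity of H is 4.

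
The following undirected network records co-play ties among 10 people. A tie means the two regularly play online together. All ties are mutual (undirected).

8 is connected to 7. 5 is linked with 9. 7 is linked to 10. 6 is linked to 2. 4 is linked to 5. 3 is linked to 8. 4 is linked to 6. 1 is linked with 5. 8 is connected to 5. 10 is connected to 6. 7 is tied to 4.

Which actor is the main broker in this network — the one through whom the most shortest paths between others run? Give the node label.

5

Unnormalized betweenness of each node: 1:0, 2:0, 3:0, 4:79/6, 5:52/3, 6:19/2, 7:49/6, 8:21/2, 9:0, 10:7/3.
5 has the largest value, 52/3, making it the main broker — the node through which the most shortest paths run.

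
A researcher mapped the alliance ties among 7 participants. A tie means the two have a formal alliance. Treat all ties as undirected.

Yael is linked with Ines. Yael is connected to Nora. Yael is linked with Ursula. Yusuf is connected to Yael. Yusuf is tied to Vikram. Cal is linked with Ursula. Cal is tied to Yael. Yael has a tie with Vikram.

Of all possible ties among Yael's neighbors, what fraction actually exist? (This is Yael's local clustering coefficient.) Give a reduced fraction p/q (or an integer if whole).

Yael's neighbors: Cal, Ines, Nora, Ursula, Vikram, and Yusuf (k = 6).
Possible neighbor pairs: C(6,2) = 15. Edges among them: Cal–Ursula, Vikram–Yusuf → e = 2.
Clustering(Yael) = 2/15.

2/15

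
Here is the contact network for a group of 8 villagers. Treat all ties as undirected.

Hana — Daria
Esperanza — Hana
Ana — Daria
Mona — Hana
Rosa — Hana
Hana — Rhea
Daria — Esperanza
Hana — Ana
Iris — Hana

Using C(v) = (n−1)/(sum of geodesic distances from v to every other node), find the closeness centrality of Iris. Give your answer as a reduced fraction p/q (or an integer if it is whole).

Distances from Iris: Ana:2, Daria:2, Esperanza:2, Hana:1, Mona:2, Rhea:2, Rosa:2. Sum = 13.
n = 8, so closeness = 7/13.

7/13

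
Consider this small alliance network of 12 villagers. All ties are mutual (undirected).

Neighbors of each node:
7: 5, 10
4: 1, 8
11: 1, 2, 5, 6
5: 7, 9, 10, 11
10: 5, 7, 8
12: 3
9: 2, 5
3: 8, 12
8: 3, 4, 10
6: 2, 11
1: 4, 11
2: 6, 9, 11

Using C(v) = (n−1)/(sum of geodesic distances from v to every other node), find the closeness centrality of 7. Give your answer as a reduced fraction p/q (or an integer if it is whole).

11/27

Distances from 7: 1:3, 2:3, 3:3, 4:3, 5:1, 6:3, 8:2, 9:2, 10:1, 11:2, 12:4. Sum = 27.
n = 12, so closeness = 11/27.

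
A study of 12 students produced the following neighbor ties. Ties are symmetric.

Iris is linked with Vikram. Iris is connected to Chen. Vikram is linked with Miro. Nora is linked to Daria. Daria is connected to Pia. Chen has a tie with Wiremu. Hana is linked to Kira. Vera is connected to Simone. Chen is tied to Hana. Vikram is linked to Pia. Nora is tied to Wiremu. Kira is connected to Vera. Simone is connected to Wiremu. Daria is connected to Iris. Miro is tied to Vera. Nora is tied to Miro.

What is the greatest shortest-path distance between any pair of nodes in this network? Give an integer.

4

Eccentricity of each node (its greatest distance to any other): Chen:3, Daria:4, Hana:4, Iris:3, Kira:4, Miro:3, Nora:3, Pia:4, Simone:4, Vera:3, Vikram:3, Wiremu:3.
The maximum eccentricity is 4, realized for instance by the pair Simone–Pia via Simone – Wiremu – Nora – Daria – Pia. So the diameter is 4.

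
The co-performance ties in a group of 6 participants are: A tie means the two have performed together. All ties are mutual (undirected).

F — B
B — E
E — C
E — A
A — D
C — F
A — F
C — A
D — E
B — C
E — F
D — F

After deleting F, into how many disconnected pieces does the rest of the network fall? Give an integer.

F's neighbors (A, B, C, D, and E) remain reachable from one another through other ties, so the rest of the network stays in one piece.

1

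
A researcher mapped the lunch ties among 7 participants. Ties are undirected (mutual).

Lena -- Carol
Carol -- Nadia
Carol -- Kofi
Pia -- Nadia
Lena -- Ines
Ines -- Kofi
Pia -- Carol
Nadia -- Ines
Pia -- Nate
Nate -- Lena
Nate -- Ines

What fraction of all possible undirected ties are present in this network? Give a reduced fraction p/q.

11/21

There are 11 edges and 7 nodes, so the maximum possible is C(7,2) = 21.
Density = 11/21.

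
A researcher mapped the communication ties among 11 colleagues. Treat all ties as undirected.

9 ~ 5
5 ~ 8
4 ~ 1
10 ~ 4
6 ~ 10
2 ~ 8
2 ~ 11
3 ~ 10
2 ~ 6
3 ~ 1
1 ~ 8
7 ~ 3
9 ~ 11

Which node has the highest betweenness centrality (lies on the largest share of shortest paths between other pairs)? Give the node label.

Unnormalized betweenness of each node: 1:43/3, 2:12, 3:21/2, 4:3/2, 5:5, 6:20/3, 7:0, 8:49/3, 9:1, 10:23/3, 11:3.
8 has the largest value, 49/3, making it the main broker — the node through which the most shortest paths run.

8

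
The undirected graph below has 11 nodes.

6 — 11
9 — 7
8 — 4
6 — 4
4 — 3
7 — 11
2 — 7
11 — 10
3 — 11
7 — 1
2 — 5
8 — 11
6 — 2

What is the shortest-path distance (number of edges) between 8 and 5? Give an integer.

4

One shortest route is 8 – 11 – 7 – 2 – 5, which uses 4 edges, and at distance 3 from 8 we only reach {1, 2, 9}, which does not include 5. So d(8,5) = 4.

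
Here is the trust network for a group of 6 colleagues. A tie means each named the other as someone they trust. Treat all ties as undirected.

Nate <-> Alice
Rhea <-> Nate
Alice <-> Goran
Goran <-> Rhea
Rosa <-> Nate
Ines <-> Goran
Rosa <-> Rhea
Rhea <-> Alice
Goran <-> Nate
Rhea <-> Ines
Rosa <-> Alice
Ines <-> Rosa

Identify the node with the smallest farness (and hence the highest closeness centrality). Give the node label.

Farness (sum of distances to all others) for each node — Alice:6, Goran:6, Ines:7, Nate:6, Rhea:5, Rosa:6.
The smallest farness is 5, for Rhea, so Rhea has the highest closeness.

Rhea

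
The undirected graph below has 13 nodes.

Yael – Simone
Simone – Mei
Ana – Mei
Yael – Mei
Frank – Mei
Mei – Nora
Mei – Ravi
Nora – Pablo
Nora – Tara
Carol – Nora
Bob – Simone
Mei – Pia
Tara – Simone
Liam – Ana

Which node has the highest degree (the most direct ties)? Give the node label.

Mei

Degrees — Ana:2, Bob:1, Carol:1, Frank:1, Liam:1, Mei:7, Nora:4, Pablo:1, Pia:1, Ravi:1, Simone:4, Tara:2, Yael:2.
The maximum is 7, attained only by Mei.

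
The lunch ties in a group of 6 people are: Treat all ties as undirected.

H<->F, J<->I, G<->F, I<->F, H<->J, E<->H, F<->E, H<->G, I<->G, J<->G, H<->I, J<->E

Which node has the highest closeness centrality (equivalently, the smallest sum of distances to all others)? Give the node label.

H

Farness (sum of distances to all others) for each node — E:7, F:6, G:6, H:5, I:6, J:6.
The smallest farness is 5, for H, so H has the highest closeness.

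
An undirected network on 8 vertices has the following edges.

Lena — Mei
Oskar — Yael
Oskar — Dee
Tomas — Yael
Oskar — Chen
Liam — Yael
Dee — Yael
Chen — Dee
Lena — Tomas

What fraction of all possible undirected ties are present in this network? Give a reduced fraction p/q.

9/28

There are 9 edges and 8 nodes, so the maximum possible is C(8,2) = 28.
Density = 9/28.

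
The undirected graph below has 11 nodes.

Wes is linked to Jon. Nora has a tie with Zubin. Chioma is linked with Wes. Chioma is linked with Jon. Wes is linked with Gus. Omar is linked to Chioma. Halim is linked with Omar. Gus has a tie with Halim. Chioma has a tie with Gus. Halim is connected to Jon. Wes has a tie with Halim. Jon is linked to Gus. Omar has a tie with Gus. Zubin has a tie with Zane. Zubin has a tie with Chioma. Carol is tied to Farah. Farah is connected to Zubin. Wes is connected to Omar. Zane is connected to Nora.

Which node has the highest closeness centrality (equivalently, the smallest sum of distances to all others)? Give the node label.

Chioma

Farness (sum of distances to all others) for each node — Carol:33, Chioma:16, Farah:24, Gus:20, Halim:26, Jon:21, Nora:25, Omar:21, Wes:20, Zane:25, Zubin:17.
The smallest farness is 16, for Chioma, so Chioma has the highest closeness.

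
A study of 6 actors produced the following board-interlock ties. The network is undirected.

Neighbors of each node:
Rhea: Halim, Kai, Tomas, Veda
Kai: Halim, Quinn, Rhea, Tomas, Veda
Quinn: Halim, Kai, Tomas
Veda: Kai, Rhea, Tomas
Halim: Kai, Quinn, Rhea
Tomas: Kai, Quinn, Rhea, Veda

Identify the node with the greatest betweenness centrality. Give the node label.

Kai

Unnormalized betweenness of each node: Halim:1/3, Kai:5/3, Quinn:1/3, Rhea:5/6, Tomas:5/6, Veda:0.
Kai has the largest value, 5/3, making it the main broker — the node through which the most shortest paths run.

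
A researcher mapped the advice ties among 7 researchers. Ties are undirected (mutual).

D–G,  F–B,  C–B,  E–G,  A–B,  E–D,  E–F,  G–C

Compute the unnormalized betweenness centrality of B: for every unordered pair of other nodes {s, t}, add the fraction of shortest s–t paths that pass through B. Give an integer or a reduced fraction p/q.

Pairs whose geodesics pass through B — F–C: 1; F–A: 1; D–A: 2/2; E–A: 1; G–A: 1; C–A: 1.
All other pairs contribute 0.
Summing the contributions gives betweenness(B) = 6.

6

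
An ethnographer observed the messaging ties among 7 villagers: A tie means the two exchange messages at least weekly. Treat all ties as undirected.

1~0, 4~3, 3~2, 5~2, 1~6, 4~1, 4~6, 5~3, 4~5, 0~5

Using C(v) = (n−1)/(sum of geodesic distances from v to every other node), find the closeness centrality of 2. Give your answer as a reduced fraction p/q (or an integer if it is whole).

1/2

Distances from 2: 0:2, 1:3, 3:1, 4:2, 5:1, 6:3. Sum = 12.
n = 7, so closeness = 6/12 = 1/2.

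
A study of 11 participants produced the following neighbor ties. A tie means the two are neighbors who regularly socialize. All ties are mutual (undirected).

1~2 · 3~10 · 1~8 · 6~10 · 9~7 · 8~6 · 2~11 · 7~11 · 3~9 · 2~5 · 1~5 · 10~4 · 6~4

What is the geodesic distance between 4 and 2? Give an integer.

4

One shortest route is 4 – 6 – 8 – 1 – 2, which uses 4 edges, and at distance 3 from 4 we only reach {1, 9}, which does not include 2. So d(4,2) = 4.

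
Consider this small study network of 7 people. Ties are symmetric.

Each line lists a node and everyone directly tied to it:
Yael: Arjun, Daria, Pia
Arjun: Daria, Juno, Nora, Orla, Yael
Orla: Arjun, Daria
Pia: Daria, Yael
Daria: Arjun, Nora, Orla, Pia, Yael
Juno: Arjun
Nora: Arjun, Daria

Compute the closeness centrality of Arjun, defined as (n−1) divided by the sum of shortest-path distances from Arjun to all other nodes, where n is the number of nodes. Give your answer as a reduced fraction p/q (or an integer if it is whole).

6/7

Distances from Arjun: Daria:1, Juno:1, Nora:1, Orla:1, Pia:2, Yael:1. Sum = 7.
n = 7, so closeness = 6/7.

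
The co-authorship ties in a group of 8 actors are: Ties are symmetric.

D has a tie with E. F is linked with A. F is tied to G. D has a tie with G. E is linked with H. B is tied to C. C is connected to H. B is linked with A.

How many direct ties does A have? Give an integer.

A is directly tied to B and F. That is 2 neighbors, so the degree of A is 2.

2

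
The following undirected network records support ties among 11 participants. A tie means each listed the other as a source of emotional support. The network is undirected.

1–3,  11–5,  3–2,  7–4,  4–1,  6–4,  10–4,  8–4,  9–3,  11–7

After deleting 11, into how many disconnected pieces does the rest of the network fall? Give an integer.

Without 11, the remaining ties split the others into: {1, 2, 3, 4, 6, 7, 8, 9, 10}; {5}.
That's 2 separate components.

2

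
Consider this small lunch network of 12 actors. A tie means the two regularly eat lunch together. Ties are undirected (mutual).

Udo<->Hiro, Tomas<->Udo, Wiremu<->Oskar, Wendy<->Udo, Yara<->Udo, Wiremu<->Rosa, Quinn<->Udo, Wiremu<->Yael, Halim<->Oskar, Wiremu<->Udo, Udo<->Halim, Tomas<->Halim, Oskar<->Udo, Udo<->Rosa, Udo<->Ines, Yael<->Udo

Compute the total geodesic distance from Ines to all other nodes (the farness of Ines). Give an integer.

Distances from Ines: Halim:2, Hiro:2, Oskar:2, Quinn:2, Rosa:2, Tomas:2, Udo:1, Wendy:2, Wiremu:2, Yael:2, Yara:2.
Sum = 2 + 2 + 2 + 2 + 2 + 2 + 1 + 2 + 2 + 2 + 2 = 21.

21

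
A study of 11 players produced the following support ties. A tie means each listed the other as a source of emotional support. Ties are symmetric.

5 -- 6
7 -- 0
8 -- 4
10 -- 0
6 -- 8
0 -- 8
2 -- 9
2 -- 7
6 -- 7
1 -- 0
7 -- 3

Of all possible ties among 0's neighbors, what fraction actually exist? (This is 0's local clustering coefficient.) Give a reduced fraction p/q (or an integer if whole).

0

0's neighbors: 1, 7, 8, and 10 (k = 4).
Possible neighbor pairs: C(4,2) = 6. Edges among them: none → e = 0.
Clustering(0) = 0/6 = 0.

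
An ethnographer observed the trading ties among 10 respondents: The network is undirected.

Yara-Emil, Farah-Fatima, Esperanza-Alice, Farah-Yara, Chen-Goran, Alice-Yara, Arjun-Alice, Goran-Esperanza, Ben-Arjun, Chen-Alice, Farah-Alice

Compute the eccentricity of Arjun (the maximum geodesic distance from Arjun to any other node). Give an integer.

3

Distances from Arjun: Alice:1, Ben:1, Chen:2, Emil:3, Esperanza:2, Farah:2, Fatima:3, Goran:3, Yara:2.
The largest is 3 (to Fatima, Goran, and Emil), so the eccentricity of Arjun is 3.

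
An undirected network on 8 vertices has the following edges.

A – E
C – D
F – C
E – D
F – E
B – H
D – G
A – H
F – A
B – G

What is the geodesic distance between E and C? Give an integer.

2

One shortest route is E – F – C, which uses 2 edges, and E and C are not directly tied, so nothing shorter exists. So d(E,C) = 2.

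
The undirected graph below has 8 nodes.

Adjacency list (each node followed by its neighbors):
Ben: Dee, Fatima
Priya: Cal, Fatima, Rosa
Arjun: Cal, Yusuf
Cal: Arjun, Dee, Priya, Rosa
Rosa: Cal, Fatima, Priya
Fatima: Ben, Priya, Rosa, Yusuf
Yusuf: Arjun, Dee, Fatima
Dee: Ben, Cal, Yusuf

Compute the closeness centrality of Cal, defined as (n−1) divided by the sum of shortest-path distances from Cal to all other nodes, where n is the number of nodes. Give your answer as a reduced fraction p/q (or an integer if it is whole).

7/10

Distances from Cal: Arjun:1, Ben:2, Dee:1, Fatima:2, Priya:1, Rosa:1, Yusuf:2. Sum = 10.
n = 8, so closeness = 7/10.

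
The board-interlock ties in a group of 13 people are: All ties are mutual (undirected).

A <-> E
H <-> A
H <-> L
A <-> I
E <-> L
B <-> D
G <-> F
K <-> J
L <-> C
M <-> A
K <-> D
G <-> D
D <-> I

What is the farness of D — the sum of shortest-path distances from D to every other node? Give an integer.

28

Distances from D: A:2, B:1, C:5, E:3, F:2, G:1, H:3, I:1, J:2, K:1, L:4, M:3.
Sum = 2 + 1 + 5 + 3 + 2 + 1 + 3 + 1 + 2 + 1 + 4 + 3 = 28.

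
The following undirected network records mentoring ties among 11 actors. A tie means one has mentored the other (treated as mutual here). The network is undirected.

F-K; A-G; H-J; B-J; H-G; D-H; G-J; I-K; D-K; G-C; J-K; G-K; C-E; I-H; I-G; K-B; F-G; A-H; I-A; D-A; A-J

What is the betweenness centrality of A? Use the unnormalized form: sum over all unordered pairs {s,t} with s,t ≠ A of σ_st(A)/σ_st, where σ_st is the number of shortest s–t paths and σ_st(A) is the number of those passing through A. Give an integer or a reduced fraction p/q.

23/12

Pairs whose geodesics pass through A — I–D: 1/3; I–J: 1/4; D–E: 1/3; D–C: 1/3; D–J: 1/3; D–G: 1/3.
All other pairs contribute 0.
Summing the contributions gives betweenness(A) = 23/12.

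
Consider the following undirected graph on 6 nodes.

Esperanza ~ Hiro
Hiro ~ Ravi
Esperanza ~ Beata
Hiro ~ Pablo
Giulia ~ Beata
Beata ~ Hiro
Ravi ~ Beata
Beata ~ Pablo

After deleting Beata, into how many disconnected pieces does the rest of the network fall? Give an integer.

2

Without Beata, the remaining ties split the others into: {Esperanza, Hiro, Pablo, Ravi}; {Giulia}.
That's 2 separate components.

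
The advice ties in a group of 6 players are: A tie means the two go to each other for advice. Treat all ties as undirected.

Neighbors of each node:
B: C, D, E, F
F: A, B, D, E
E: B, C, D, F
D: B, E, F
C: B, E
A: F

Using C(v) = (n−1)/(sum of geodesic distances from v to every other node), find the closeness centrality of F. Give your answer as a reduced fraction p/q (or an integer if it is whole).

5/6

Distances from F: A:1, B:1, C:2, D:1, E:1. Sum = 6.
n = 6, so closeness = 5/6.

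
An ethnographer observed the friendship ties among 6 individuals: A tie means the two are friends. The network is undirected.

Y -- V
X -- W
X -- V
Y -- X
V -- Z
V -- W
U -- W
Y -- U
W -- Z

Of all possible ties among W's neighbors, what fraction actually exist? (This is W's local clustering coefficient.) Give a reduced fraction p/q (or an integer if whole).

W's neighbors: U, V, X, and Z (k = 4).
Possible neighbor pairs: C(4,2) = 6. Edges among them: V–X, V–Z → e = 2.
Clustering(W) = 2/6 = 1/3.

1/3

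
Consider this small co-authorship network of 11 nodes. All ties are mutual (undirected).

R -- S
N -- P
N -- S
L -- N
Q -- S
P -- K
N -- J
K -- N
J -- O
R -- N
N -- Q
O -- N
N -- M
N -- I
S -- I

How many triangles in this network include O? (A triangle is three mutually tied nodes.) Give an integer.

O's neighbors: J and N.
Neighbor pairs that are themselves tied: O–J–N. Each forms one triangle with O, for 1 in total.

1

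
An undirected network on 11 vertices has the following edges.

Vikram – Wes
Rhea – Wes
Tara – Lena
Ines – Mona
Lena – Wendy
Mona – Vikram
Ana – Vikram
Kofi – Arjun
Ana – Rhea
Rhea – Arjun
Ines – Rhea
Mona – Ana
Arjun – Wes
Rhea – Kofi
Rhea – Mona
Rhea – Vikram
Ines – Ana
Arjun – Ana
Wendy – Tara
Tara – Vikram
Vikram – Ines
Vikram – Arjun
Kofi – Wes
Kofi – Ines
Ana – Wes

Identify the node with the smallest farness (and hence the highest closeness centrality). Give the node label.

Vikram

Farness (sum of distances to all others) for each node — Ana:16, Arjun:17, Ines:17, Kofi:21, Lena:26, Mona:18, Rhea:15, Tara:18, Vikram:13, Wendy:26, Wes:17.
The smallest farness is 13, for Vikram, so Vikram has the highest closeness.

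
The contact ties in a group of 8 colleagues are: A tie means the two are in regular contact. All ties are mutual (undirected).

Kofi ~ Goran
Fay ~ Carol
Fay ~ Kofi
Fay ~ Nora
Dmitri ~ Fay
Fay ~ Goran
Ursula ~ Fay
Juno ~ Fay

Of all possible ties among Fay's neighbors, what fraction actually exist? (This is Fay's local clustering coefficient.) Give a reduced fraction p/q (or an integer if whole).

Fay's neighbors: Carol, Dmitri, Goran, Juno, Kofi, Nora, and Ursula (k = 7).
Possible neighbor pairs: C(7,2) = 21. Edges among them: Goran–Kofi → e = 1.
Clustering(Fay) = 1/21.

1/21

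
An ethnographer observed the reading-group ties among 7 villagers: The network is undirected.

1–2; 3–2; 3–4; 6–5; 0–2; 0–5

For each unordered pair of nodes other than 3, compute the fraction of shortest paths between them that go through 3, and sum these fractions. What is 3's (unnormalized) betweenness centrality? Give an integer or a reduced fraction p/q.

5

Pairs whose geodesics pass through 3 — 2–4: 1; 5–4: 1; 1–4: 1; 6–4: 1; 0–4: 1.
All other pairs contribute 0.
Summing the contributions gives betweenness(3) = 5.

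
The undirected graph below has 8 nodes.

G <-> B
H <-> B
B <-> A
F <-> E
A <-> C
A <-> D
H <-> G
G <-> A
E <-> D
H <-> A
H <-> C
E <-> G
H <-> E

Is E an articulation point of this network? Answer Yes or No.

Removing E leaves {A, B, C, D, G, and H} with no path to {F}, so the network splits into 2 components. E is a cut vertex.

Yes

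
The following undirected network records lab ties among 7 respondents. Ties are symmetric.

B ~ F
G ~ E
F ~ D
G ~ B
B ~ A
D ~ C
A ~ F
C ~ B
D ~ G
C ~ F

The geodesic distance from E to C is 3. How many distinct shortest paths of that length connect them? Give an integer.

The shortest distance is 3. The length-3 paths are: E–G–B–C; E–G–D–C.
That gives 2 distinct shortest paths.

2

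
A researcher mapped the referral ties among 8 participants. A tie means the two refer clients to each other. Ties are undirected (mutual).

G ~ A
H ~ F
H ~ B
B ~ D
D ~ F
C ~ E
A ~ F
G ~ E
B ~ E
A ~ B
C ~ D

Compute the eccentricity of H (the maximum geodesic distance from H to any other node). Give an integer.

Distances from H: A:2, B:1, C:3, D:2, E:2, F:1, G:3.
The largest is 3 (to G and C), so the eccentricity of H is 3.

3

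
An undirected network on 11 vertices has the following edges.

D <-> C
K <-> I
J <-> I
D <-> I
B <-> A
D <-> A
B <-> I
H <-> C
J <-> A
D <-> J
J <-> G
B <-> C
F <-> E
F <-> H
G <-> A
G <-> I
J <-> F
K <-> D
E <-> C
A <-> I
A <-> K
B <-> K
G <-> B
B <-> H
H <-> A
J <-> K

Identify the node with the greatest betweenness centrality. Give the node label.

J

Unnormalized betweenness of each node: A:43/12, B:109/20, C:341/60, D:16/5, E:1/2, F:107/30, G:1/4, H:41/15, I:13/12, J:129/20, K:1/2.
J has the largest value, 129/20, making it the main broker — the node through which the most shortest paths run.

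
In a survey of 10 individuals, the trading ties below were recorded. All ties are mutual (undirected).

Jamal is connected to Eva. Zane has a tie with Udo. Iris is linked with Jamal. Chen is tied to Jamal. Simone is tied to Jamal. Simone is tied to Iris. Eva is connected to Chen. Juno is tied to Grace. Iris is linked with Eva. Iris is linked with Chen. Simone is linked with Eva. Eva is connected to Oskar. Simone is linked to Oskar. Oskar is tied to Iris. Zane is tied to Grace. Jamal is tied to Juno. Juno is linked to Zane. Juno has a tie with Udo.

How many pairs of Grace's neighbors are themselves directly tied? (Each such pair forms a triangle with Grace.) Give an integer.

Grace's neighbors: Juno and Zane.
Neighbor pairs that are themselves tied: Grace–Juno–Zane. Each forms one triangle with Grace, for 1 in total.

1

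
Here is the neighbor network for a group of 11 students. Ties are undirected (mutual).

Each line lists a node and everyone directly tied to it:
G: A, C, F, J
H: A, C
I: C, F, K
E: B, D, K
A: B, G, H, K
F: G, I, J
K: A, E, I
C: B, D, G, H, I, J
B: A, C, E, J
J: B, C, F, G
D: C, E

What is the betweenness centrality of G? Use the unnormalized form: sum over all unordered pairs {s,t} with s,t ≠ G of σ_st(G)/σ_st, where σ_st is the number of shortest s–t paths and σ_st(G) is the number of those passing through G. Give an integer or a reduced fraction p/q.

Pairs whose geodesics pass through G — J–K: 1/5; J–A: 1/2; D–F: 1/3; D–A: 1/5; F–A: 1; F–H: 2/4; F–C: 1/3; A–C: 1/3.
All other pairs contribute 0.
Summing the contributions gives betweenness(G) = 17/5.

17/5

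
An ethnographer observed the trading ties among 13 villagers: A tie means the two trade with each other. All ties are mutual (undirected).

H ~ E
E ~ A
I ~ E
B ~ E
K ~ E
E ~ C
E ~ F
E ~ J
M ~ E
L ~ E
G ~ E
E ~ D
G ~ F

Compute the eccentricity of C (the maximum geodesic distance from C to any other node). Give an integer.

Distances from C: A:2, B:2, D:2, E:1, F:2, G:2, H:2, I:2, J:2, K:2, L:2, M:2.
The largest is 2 (to D, M, K, J, L, A, G, I, H, F, and B), so the eccentricity of C is 2.

2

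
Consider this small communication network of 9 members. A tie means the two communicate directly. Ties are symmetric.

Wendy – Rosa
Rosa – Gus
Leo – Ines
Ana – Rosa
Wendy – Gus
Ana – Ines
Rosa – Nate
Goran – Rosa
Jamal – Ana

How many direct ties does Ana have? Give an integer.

Ana is directly tied to Ines, Jamal, and Rosa. That is 3 neighbors, so the degree of Ana is 3.

3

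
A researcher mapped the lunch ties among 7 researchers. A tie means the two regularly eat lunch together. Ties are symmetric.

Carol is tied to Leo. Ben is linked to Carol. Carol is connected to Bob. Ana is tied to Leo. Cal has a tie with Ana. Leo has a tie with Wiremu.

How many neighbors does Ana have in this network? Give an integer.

2

Ana is directly tied to Cal and Leo. That is 2 neighbors, so the degree of Ana is 2.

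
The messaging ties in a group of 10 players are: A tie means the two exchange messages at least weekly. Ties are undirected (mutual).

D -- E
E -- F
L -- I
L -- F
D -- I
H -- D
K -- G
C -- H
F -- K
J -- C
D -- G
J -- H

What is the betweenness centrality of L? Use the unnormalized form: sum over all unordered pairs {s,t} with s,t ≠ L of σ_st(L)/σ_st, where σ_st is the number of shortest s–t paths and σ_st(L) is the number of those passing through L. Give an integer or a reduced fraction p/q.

Pairs whose geodesics pass through L — I–K: 1/2; I–F: 1.
All other pairs contribute 0.
Summing the contributions gives betweenness(L) = 3/2.

3/2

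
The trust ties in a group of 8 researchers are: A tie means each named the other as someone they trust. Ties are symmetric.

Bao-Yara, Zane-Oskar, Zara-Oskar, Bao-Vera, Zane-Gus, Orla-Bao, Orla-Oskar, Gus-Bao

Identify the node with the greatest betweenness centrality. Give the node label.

Bao

Unnormalized betweenness of each node: Bao:12, Gus:3, Orla:6, Oskar:7, Vera:0, Yara:0, Zane:2, Zara:0.
Bao has the largest value, 12, making it the main broker — the node through which the most shortest paths run.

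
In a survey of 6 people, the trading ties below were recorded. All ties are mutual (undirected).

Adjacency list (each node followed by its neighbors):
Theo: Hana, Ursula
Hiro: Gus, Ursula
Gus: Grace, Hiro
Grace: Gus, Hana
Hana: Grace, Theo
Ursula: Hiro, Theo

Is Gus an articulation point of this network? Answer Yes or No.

Even without Gus, every remaining node can still reach every other (the residual graph is connected), so Gus is not a cut vertex.

No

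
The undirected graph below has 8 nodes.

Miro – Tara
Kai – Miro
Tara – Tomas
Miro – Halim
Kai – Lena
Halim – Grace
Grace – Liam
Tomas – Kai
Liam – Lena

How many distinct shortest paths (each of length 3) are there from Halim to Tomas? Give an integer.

2

The shortest distance is 3. The length-3 paths are: Halim–Miro–Tara–Tomas; Halim–Miro–Kai–Tomas.
That gives 2 distinct shortest paths.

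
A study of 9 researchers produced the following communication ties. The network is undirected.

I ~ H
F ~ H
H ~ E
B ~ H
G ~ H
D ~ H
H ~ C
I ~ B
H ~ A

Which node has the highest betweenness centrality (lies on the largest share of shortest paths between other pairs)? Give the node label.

H

Unnormalized betweenness of each node: A:0, B:0, C:0, D:0, E:0, F:0, G:0, H:27, I:0.
H has the largest value, 27, making it the main broker — the node through which the most shortest paths run.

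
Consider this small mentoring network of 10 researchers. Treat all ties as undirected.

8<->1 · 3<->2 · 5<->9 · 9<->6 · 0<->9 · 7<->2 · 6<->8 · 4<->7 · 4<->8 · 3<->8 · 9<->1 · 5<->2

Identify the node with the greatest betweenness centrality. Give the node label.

9

Unnormalized betweenness of each node: 0:0, 1:3, 2:7, 3:7/3, 4:3, 5:17/3, 6:3, 7:2, 8:71/6, 9:73/6.
9 has the largest value, 73/6, making it the main broker — the node through which the most shortest paths run.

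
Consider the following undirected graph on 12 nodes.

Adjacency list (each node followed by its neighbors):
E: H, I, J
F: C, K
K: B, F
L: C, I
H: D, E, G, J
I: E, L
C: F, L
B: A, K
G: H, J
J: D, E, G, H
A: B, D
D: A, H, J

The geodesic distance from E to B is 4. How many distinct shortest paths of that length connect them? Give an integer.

The shortest distance is 4. The length-4 paths are: E–H–D–A–B; E–J–D–A–B.
That gives 2 distinct shortest paths.

2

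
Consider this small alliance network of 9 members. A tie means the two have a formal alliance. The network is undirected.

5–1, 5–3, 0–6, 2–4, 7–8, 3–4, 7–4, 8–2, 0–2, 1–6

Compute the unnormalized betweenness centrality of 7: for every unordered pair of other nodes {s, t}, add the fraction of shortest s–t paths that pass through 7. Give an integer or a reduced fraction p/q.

3/2

Pairs whose geodesics pass through 7 — 3–8: 1/2; 4–8: 1/2; 8–5: 1/2.
All other pairs contribute 0.
Summing the contributions gives betweenness(7) = 3/2.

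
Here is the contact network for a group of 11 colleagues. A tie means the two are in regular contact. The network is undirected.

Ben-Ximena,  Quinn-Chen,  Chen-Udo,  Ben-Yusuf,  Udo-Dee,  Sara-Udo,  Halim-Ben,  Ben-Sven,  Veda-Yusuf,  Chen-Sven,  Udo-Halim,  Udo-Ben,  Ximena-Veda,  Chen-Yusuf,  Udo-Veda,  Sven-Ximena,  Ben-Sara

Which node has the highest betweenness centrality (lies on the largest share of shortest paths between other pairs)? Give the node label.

Unnormalized betweenness of each node: Ben:61/6, Chen:67/6, Dee:0, Halim:0, Quinn:0, Sara:0, Sven:8/3, Udo:35/2, Veda:13/6, Ximena:4/3, Yusuf:2.
Udo has the largest value, 35/2, making it the main broker — the node through which the most shortest paths run.

Udo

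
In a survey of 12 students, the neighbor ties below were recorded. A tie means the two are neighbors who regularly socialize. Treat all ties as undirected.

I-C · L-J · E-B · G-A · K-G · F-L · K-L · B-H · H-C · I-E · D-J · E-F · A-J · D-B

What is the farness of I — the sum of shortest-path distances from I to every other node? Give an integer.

32

Distances from I: A:5, B:2, C:1, D:3, E:1, F:2, G:5, H:2, J:4, K:4, L:3.
Sum = 5 + 2 + 1 + 3 + 1 + 2 + 5 + 2 + 4 + 4 + 3 = 32.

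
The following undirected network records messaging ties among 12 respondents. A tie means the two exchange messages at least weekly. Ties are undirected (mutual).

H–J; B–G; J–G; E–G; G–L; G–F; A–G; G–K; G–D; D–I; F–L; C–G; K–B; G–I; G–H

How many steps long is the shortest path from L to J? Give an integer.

2

One shortest route is L – G – J, which uses 2 edges, and L and J are not directly tied, so nothing shorter exists. So d(L,J) = 2.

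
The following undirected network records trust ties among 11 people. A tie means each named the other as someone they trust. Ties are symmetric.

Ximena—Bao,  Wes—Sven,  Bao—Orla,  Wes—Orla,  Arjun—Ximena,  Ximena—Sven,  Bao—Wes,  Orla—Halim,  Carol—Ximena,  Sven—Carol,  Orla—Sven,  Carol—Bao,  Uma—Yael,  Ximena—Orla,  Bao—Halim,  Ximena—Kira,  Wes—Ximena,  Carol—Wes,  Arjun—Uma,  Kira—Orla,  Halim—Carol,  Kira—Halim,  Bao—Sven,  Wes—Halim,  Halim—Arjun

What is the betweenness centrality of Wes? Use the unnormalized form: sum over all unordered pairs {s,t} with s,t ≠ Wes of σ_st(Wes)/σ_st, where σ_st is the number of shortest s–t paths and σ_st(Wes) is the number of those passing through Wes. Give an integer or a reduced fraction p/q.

37/60

Pairs whose geodesics pass through Wes — Orla–Carol: 1/5; Ximena–Halim: 1/6; Halim–Sven: 1/4.
All other pairs contribute 0.
Summing the contributions gives betweenness(Wes) = 37/60.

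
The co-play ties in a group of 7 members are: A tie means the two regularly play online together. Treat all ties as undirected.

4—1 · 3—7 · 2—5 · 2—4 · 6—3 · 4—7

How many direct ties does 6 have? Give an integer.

6 is directly tied to 3. That is 1 neighbor, so the degree of 6 is 1.

1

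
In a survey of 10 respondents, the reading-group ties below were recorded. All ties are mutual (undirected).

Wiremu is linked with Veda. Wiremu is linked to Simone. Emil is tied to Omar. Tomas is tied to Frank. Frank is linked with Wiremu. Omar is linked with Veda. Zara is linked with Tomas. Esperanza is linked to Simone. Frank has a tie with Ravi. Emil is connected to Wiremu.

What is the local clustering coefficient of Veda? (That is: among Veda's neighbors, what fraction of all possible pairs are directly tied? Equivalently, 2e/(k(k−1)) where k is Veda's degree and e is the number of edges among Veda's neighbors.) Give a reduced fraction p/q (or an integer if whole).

0

Veda's neighbors: Omar and Wiremu (k = 2).
Possible neighbor pairs: C(2,2) = 1. Edges among them: none → e = 0.
Clustering(Veda) = 0/1.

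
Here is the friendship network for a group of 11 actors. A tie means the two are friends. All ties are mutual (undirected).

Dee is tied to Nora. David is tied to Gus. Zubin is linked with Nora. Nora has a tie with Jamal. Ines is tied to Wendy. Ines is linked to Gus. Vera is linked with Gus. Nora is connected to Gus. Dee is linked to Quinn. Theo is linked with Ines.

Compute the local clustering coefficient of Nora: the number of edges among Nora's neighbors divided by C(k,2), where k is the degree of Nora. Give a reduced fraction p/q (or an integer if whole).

Nora's neighbors: Dee, Gus, Jamal, and Zubin (k = 4).
Possible neighbor pairs: C(4,2) = 6. Edges among them: none → e = 0.
Clustering(Nora) = 0/6 = 0.

0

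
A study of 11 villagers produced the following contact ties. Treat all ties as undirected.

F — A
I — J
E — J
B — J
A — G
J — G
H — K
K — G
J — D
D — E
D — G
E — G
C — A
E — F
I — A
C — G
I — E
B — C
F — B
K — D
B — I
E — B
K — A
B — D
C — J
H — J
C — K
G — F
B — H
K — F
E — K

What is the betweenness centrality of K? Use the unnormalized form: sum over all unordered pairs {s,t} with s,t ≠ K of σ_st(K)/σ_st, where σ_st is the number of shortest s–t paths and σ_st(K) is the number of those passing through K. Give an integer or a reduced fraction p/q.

Pairs whose geodesics pass through K — A–H: 1; A–D: 1/2; A–E: 1/4; H–D: 1/3; H–F: 1/2; H–C: 1/3; H–E: 1/3; H–G: 1/2; D–F: 1/4; D–C: 1/4; F–C: 1/4; C–E: 1/4.
All other pairs contribute 0.
Summing the contributions gives betweenness(K) = 19/4.

19/4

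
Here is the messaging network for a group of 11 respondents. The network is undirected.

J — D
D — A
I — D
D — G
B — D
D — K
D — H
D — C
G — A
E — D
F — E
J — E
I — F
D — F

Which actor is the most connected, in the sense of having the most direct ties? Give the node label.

Degrees — A:2, B:1, C:1, D:10, E:3, F:3, G:2, H:1, I:2, J:2, K:1.
The maximum is 10, attained only by D.

D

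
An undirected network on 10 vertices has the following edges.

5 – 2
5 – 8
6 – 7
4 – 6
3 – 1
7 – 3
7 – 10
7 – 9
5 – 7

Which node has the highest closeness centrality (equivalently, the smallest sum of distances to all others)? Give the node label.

7

Farness (sum of distances to all others) for each node — 1:27, 2:25, 3:19, 4:27, 5:17, 6:19, 7:13, 8:25, 9:21, 10:21.
The smallest farness is 13, for 7, so 7 has the highest closeness.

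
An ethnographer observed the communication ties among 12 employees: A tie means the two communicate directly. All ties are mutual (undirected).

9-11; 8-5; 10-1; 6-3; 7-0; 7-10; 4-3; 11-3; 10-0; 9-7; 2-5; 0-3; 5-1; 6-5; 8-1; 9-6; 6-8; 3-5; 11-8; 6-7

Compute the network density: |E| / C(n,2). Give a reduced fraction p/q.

There are 20 edges and 12 nodes, so the maximum possible is C(12,2) = 66.
Density = 20/66 = 10/33.

10/33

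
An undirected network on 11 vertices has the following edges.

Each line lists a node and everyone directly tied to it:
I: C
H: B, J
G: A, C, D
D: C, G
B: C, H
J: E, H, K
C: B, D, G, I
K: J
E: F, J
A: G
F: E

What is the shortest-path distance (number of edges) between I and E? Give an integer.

One shortest route is I – C – B – H – J – E, which uses 5 edges, and at distance 4 from I we only reach {J}, which does not include E. So d(I,E) = 5.

5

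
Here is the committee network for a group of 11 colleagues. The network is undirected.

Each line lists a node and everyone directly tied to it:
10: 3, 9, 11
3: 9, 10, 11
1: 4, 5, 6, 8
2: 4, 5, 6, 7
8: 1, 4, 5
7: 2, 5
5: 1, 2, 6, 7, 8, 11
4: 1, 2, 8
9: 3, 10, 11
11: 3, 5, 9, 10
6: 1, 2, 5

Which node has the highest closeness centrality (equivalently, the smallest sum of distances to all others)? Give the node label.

5

Farness (sum of distances to all others) for each node — 1:19, 2:19, 3:24, 4:24, 5:14, 6:20, 7:21, 8:20, 9:24, 10:24, 11:17.
The smallest farness is 14, for 5, so 5 has the highest closeness.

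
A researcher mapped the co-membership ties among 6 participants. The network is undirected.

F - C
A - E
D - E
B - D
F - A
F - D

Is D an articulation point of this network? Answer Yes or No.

Yes

Removing D leaves {B} with no path to {A, C, E, and F}, so the network splits into 2 components. D is a cut vertex.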